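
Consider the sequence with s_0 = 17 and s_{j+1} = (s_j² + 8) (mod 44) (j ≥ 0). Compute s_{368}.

We have s_0 = 17, s_1 = 33, s_2 = 41, s_3 = 17.
The sequence repeats with period 3.
So s_{368} = s_{0 + ((368-0) mod 3)} = s_2 = 41.

41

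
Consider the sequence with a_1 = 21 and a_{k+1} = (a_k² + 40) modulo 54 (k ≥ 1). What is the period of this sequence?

Computing terms: a_1 = 21,  a_2 = 49,  a_3 = 11,  a_4 = 53,  a_5 = 41,  a_6 = 47,  a_7 = 35,  a_8 = 23,  a_9 = 29,  a_{10} = 17,  a_{11} = 5,  a_{12} = 11.
Since a_{12} = a_3 = 11, the sequence is eventually periodic: after a pre-period of length 2 it cycles with period 9.

9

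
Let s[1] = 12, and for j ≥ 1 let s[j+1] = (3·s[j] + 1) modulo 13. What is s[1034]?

Listing terms: s[1] = 12; s[2] = 11; s[3] = 8; s[4] = 12.
Since s[4] = s[1] = 12, the sequence is periodic with period 3.
(1034 - 1) mod 3 = 1, so s[1034] = s[2] = 11.

11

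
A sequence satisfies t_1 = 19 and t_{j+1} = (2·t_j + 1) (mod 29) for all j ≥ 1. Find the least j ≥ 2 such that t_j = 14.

4

Listing terms: t_1 = 19,  t_2 = 10,  t_3 = 21,  t_4 = 14,  t_5 = 0,  t_6 = 1,  t_7 = 3,  t_8 = 7,  t_9 = 15,  t_{10} = 2,  t_{11} = 5,  t_{12} = 11,  t_{13} = 23,  t_{14} = 18,  t_{15} = 8,  t_{16} = 17,  t_{17} = 6,  t_{18} = 13,  t_{19} = 27,  t_{20} = 26,  t_{21} = 24,  t_{22} = 20,  t_{23} = 12,  t_{24} = 25,  t_{25} = 22,  t_{26} = 16,  t_{27} = 4,  t_{28} = 9,  t_{29} = 19.
Since t_{29} = t_1 = 19, the sequence is periodic with period 28.
The value 14 first appears (with j ≥ 2) at t_4.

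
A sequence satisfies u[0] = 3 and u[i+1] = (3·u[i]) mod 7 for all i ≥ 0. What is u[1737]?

4

Listing terms: u[0] = 3,  u[1] = 2,  u[2] = 6,  u[3] = 4,  u[4] = 5,  u[5] = 1,  u[6] = 3.
Since u[6] = u[0] = 3, the sequence is periodic with period 6.
(1737 - 0) mod 6 = 3, so u[1737] = u[3] = 4.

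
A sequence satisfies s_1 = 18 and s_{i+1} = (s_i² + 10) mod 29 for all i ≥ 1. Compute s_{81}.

26

Computing terms: s_1 = 18, s_2 = 15, s_3 = 3, s_4 = 19, s_5 = 23, s_6 = 17, s_7 = 9, s_8 = 4, s_9 = 26, s_{10} = 19.
Since s_{10} = s_4 = 19, the sequence is eventually periodic: after a pre-period of length 3 it cycles with period 6.
For i ≥ 4, s_i depends only on (i - 4) mod 6. (81 - 4) mod 6 = 5, so s_{81} = s_9 = 26.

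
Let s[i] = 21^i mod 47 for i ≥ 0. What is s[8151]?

Computing terms: s[0] = 1, s[1] = 21, s[2] = 18, s[3] = 2, s[4] = 42, s[5] = 36, s[6] = 4, s[7] = 37, s[8] = 25, s[9] = 8, s[10] = 27, s[11] = 3, s[12] = 16, s[13] = 7, s[14] = 6, s[15] = 32, s[16] = 14, s[17] = 12, s[18] = 17, s[19] = 28, s[20] = 24, s[21] = 34, s[22] = 9, s[23] = 1.
The sequence repeats with period 23.
(8151 - 0) mod 23 = 9, so s[8151] = s[9] = 8.

8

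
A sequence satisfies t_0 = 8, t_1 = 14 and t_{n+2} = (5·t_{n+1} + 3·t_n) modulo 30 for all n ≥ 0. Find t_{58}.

We have t_0 = 8, t_1 = 14, t_2 = 4, t_3 = 2, t_4 = 22, t_5 = 26, t_6 = 16, t_7 = 8, t_8 = 28, t_9 = 14, t_{10} = 4.
Since (t_9, t_{10}) = (t_1, t_2) = (14, 4) (two consecutive terms determine the rest), the sequence is eventually periodic: after a pre-period of length 1 it cycles with period 8.
For n ≥ 1, t_n depends only on (n - 1) mod 8. (58 - 1) mod 8 = 1, so t_{58} = t_2 = 4.

4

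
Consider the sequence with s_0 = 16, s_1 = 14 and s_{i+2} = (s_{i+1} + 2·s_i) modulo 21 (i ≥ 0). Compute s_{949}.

14

Computing terms: s_0 = 16; s_1 = 14; s_2 = 4; s_3 = 11; s_4 = 19; s_5 = 20; s_6 = 16; s_7 = 14.
The sequence repeats with period 6.
So s_{949} = s_{0 + ((949-0) mod 6)} = s_1 = 14.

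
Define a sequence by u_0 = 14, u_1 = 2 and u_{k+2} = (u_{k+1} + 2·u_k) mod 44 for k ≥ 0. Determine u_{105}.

u_0 = 14, u_1 = 2, u_2 = 30, u_3 = 34, u_4 = 6, u_5 = 30, u_6 = 42, u_7 = 14, u_8 = 10, u_9 = 38, u_{10} = 14, u_{11} = 2.
Since (u_{10}, u_{11}) = (u_0, u_1) = (14, 2) (two consecutive terms determine the rest), the sequence is periodic with period 10.
So u_{105} = u_{0 + ((105-0) mod 10)} = u_5 = 30.

30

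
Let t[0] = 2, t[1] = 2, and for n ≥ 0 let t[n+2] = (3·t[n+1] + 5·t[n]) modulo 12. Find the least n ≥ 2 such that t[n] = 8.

5

Listing terms: t[0] = 2; t[1] = 2; t[2] = 4; t[3] = 10; t[4] = 2; t[5] = 8; t[6] = 10; t[7] = 10; t[8] = 8; t[9] = 2; t[10] = 10; t[11] = 4; t[12] = 2; t[13] = 2.
The sequence repeats with period 12.
The value 8 first appears (with n ≥ 2) at t[5].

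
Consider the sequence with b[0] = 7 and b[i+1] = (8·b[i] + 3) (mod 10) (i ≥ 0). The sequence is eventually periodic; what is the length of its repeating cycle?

b[0] = 7,  b[1] = 9,  b[2] = 5,  b[3] = 3,  b[4] = 7.
Since b[4] = b[0] = 7, the sequence is periodic with period 4.

4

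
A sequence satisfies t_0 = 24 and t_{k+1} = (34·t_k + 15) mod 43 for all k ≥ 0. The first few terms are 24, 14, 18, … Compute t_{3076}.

37

Computing terms: t_0 = 24; t_1 = 14; t_2 = 18; t_3 = 25; t_4 = 5; t_5 = 13; t_6 = 27; t_7 = 30; t_8 = 3; t_9 = 31; t_{10} = 37; t_{11} = 26; t_{12} = 39; t_{13} = 8; t_{14} = 29; t_{15} = 12; t_{16} = 36; t_{17} = 35; t_{18} = 1; t_{19} = 6; t_{20} = 4; t_{21} = 22; t_{22} = 32; t_{23} = 28; t_{24} = 21; t_{25} = 41; t_{26} = 33; t_{27} = 19; t_{28} = 16; t_{29} = 0; t_{30} = 15; t_{31} = 9; t_{32} = 20; t_{33} = 7; t_{34} = 38; t_{35} = 17; t_{36} = 34; t_{37} = 10; t_{38} = 11; t_{39} = 2; t_{40} = 40; t_{41} = 42; t_{42} = 24.
The sequence repeats with period 42.
(3076 - 0) mod 42 = 10, so t_{3076} = t_{10} = 37.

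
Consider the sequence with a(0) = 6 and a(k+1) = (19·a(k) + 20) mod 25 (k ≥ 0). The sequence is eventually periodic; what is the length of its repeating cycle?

Listing terms: a(0) = 6, a(1) = 9, a(2) = 16, a(3) = 24, a(4) = 1, a(5) = 14, a(6) = 11, a(7) = 4, a(8) = 21, a(9) = 19, a(10) = 6.
Since a(10) = a(0) = 6, the sequence is periodic with period 10.

10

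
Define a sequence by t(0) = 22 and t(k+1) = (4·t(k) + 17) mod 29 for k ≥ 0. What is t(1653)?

t(0) = 22,  t(1) = 18,  t(2) = 2,  t(3) = 25,  t(4) = 1,  t(5) = 21,  t(6) = 14,  t(7) = 15,  t(8) = 19,  t(9) = 6,  t(10) = 12,  t(11) = 7,  t(12) = 16,  t(13) = 23,  t(14) = 22.
The sequence repeats with period 14.
So t(1653) = t(0 + ((1653-0) mod 14)) = t(1) = 18.

18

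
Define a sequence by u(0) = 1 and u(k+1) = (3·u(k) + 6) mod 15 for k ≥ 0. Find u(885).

9

We have u(0) = 1; u(1) = 9; u(2) = 3; u(3) = 0; u(4) = 6; u(5) = 9.
Since u(5) = u(1) = 9, the sequence is eventually periodic: after a pre-period of length 1 it cycles with period 4.
For k ≥ 1, u(k) depends only on (k - 1) mod 4. (885 - 1) mod 4 = 0, so u(885) = u(1) = 9.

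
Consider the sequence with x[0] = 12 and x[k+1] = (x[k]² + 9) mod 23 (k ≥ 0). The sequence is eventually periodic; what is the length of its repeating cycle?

3

x[0] = 12; x[1] = 15; x[2] = 4; x[3] = 2; x[4] = 13; x[5] = 17; x[6] = 22; x[7] = 10; x[8] = 17.
Since x[8] = x[5] = 17, the sequence is eventually periodic: after a pre-period of length 5 it cycles with period 3.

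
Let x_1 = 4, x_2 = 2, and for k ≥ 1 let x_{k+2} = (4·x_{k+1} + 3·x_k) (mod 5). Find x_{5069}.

Computing terms: x_1 = 4; x_2 = 2; x_3 = 0; x_4 = 1; x_5 = 4; x_6 = 4; x_7 = 3; x_8 = 4; x_9 = 0; x_{10} = 2; x_{11} = 3; x_{12} = 3; x_{13} = 1; x_{14} = 3; x_{15} = 0; x_{16} = 4; x_{17} = 1; x_{18} = 1; x_{19} = 2; x_{20} = 1; x_{21} = 0; x_{22} = 3; x_{23} = 2; x_{24} = 2; x_{25} = 4; x_{26} = 2.
The sequence repeats with period 24.
(5069 - 1) mod 24 = 4, so x_{5069} = x_5 = 4.

4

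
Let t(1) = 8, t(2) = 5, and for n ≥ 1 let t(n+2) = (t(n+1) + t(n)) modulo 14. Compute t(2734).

Computing terms: t(1) = 8,  t(2) = 5,  t(3) = 13,  t(4) = 4,  t(5) = 3,  t(6) = 7,  t(7) = 10,  t(8) = 3,  t(9) = 13,  t(10) = 2,  t(11) = 1,  t(12) = 3,  t(13) = 4,  t(14) = 7,  t(15) = 11,  t(16) = 4,  t(17) = 1,  t(18) = 5,  t(19) = 6,  t(20) = 11,  t(21) = 3,  t(22) = 0,  t(23) = 3,  t(24) = 3,  t(25) = 6,  t(26) = 9,  t(27) = 1,  t(28) = 10,  t(29) = 11,  t(30) = 7,  t(31) = 4,  t(32) = 11,  t(33) = 1,  t(34) = 12,  t(35) = 13,  t(36) = 11,  t(37) = 10,  t(38) = 7,  t(39) = 3,  t(40) = 10,  t(41) = 13,  t(42) = 9,  t(43) = 8,  t(44) = 3,  t(45) = 11,  t(46) = 0,  t(47) = 11,  t(48) = 11,  t(49) = 8,  t(50) = 5.
Since (t(49), t(50)) = (t(1), t(2)) = (8, 5) (two consecutive terms determine the rest), the sequence is periodic with period 48.
(2734 - 1) mod 48 = 45, so t(2734) = t(46) = 0.

0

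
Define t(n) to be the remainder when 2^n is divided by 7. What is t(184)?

We have t(0) = 1,  t(1) = 2,  t(2) = 4,  t(3) = 1.
Since t(3) = t(0) = 1, the sequence is periodic with period 3.
So t(184) = t(0 + ((184-0) mod 3)) = t(1) = 2.

2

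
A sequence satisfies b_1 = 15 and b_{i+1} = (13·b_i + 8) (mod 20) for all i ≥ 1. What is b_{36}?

19

b_1 = 15, b_2 = 3, b_3 = 7, b_4 = 19, b_5 = 15.
The sequence repeats with period 4.
(36 - 1) mod 4 = 3, so b_{36} = b_4 = 19.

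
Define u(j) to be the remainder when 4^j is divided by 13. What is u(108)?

Computing terms: u(1) = 4, u(2) = 3, u(3) = 12, u(4) = 9, u(5) = 10, u(6) = 1, u(7) = 4.
Since u(7) = u(1) = 4, the sequence is periodic with period 6.
So u(108) = u(1 + ((108-1) mod 6)) = u(6) = 1.

1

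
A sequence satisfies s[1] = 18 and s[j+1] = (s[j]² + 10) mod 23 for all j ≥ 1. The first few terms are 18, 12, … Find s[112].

Listing terms: s[1] = 18, s[2] = 12, s[3] = 16, s[4] = 13, s[5] = 18.
The sequence repeats with period 4.
(112 - 1) mod 4 = 3, so s[112] = s[4] = 13.

13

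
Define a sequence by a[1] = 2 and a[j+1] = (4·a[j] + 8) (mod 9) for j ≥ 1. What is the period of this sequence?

9

Listing terms: a[1] = 2, a[2] = 7, a[3] = 0, a[4] = 8, a[5] = 4, a[6] = 6, a[7] = 5, a[8] = 1, a[9] = 3, a[10] = 2.
Since a[10] = a[1] = 2, the sequence is periodic with period 9.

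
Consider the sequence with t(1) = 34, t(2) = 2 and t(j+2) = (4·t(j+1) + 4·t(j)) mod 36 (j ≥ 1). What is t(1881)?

28

Computing terms: t(1) = 34,  t(2) = 2,  t(3) = 0,  t(4) = 8,  t(5) = 32,  t(6) = 16,  t(7) = 12,  t(8) = 4,  t(9) = 28,  t(10) = 20,  t(11) = 12,  t(12) = 20,  t(13) = 20,  t(14) = 16,  t(15) = 0,  t(16) = 28,  t(17) = 4,  t(18) = 20,  t(19) = 24,  t(20) = 32,  t(21) = 8,  t(22) = 16,  t(23) = 24,  t(24) = 16,  t(25) = 16,  t(26) = 20,  t(27) = 0,  t(28) = 8.
Since (t(27), t(28)) = (t(3), t(4)) = (0, 8) (two consecutive terms determine the rest), the sequence is eventually periodic: after a pre-period of length 2 it cycles with period 24.
For j ≥ 3, t(j) depends only on (j - 3) mod 24. (1881 - 3) mod 24 = 6, so t(1881) = t(9) = 28.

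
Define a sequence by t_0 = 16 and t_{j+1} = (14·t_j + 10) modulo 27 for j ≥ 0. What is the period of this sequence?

Listing terms: t_0 = 16; t_1 = 18; t_2 = 19; t_3 = 6; t_4 = 13; t_5 = 3; t_6 = 25; t_7 = 9; t_8 = 1; t_9 = 24; t_{10} = 22; t_{11} = 21; t_{12} = 7; t_{13} = 0; t_{14} = 10; t_{15} = 15; t_{16} = 4; t_{17} = 12; t_{18} = 16.
The sequence repeats with period 18.

18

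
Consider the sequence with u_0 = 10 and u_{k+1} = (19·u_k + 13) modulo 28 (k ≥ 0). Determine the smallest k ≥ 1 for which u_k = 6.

We have u_0 = 10; u_1 = 7; u_2 = 6; u_3 = 15; u_4 = 18; u_5 = 19; u_6 = 10.
The sequence repeats with period 6.
The value 6 first appears (with k ≥ 1) at u_2.

2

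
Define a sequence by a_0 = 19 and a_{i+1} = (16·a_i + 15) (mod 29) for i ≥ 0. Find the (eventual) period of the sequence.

7

Computing terms: a_0 = 19, a_1 = 0, a_2 = 15, a_3 = 23, a_4 = 6, a_5 = 24, a_6 = 22, a_7 = 19.
The sequence repeats with period 7.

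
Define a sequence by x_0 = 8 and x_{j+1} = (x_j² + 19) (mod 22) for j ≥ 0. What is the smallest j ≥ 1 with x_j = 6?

Listing terms: x_0 = 8; x_1 = 17; x_2 = 0; x_3 = 19; x_4 = 6; x_5 = 11; x_6 = 8.
Since x_6 = x_0 = 8, the sequence is periodic with period 6.
The value 6 first appears (with j ≥ 1) at x_4.

4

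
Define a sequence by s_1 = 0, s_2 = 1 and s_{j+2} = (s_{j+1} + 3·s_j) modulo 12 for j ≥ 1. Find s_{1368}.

7

s_1 = 0; s_2 = 1; s_3 = 1; s_4 = 4; s_5 = 7; s_6 = 7; s_7 = 4; s_8 = 1; s_9 = 1.
Since (s_8, s_9) = (s_2, s_3) = (1, 1) (two consecutive terms determine the rest), the sequence is eventually periodic: after a pre-period of length 1 it cycles with period 6.
For j ≥ 2, s_j depends only on (j - 2) mod 6. (1368 - 2) mod 6 = 4, so s_{1368} = s_6 = 7.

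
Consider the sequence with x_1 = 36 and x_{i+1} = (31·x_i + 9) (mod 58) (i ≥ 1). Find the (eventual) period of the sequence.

28

Listing terms: x_1 = 36,  x_2 = 23,  x_3 = 26,  x_4 = 3,  x_5 = 44,  x_6 = 39,  x_7 = 0,  x_8 = 9,  x_9 = 56,  x_{10} = 5,  x_{11} = 48,  x_{12} = 47,  x_{13} = 16,  x_{14} = 41,  x_{15} = 4,  x_{16} = 17,  x_{17} = 14,  x_{18} = 37,  x_{19} = 54,  x_{20} = 1,  x_{21} = 40,  x_{22} = 31,  x_{23} = 42,  x_{24} = 35,  x_{25} = 50,  x_{26} = 51,  x_{27} = 24,  x_{28} = 57,  x_{29} = 36.
The sequence repeats with period 28.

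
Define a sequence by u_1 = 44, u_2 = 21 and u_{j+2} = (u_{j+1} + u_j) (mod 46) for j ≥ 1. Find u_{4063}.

u_1 = 44,  u_2 = 21,  u_3 = 19,  u_4 = 40,  u_5 = 13,  u_6 = 7,  u_7 = 20,  u_8 = 27,  u_9 = 1,  u_{10} = 28,  u_{11} = 29,  u_{12} = 11,  u_{13} = 40,  u_{14} = 5,  u_{15} = 45,  u_{16} = 4,  u_{17} = 3,  u_{18} = 7,  u_{19} = 10,  u_{20} = 17,  u_{21} = 27,  u_{22} = 44,  u_{23} = 25,  u_{24} = 23,  u_{25} = 2,  u_{26} = 25,  u_{27} = 27,  u_{28} = 6,  u_{29} = 33,  u_{30} = 39,  u_{31} = 26,  u_{32} = 19,  u_{33} = 45,  u_{34} = 18,  u_{35} = 17,  u_{36} = 35,  u_{37} = 6,  u_{38} = 41,  u_{39} = 1,  u_{40} = 42,  u_{41} = 43,  u_{42} = 39,  u_{43} = 36,  u_{44} = 29,  u_{45} = 19,  u_{46} = 2,  u_{47} = 21,  u_{48} = 23,  u_{49} = 44,  u_{50} = 21.
Since (u_{49}, u_{50}) = (u_1, u_2) = (44, 21) (two consecutive terms determine the rest), the sequence is periodic with period 48.
(4063 - 1) mod 48 = 30, so u_{4063} = u_{31} = 26.

26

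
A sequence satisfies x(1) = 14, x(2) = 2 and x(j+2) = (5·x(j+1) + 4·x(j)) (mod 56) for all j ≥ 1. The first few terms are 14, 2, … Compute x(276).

Listing terms: x(1) = 14, x(2) = 2, x(3) = 10, x(4) = 2, x(5) = 50, x(6) = 34, x(7) = 34, x(8) = 26, x(9) = 42, x(10) = 34, x(11) = 2, x(12) = 34, x(13) = 10, x(14) = 18, x(15) = 18, x(16) = 50, x(17) = 42, x(18) = 18, x(19) = 34, x(20) = 18, x(21) = 2, x(22) = 26, x(23) = 26, x(24) = 10, x(25) = 42, x(26) = 26, x(27) = 18, x(28) = 26, x(29) = 34, x(30) = 50, x(31) = 50, x(32) = 2, x(33) = 42, x(34) = 50, x(35) = 26, x(36) = 50, x(37) = 18, x(38) = 10, x(39) = 10, x(40) = 34, x(41) = 42, x(42) = 10, x(43) = 50, x(44) = 10, x(45) = 26, x(46) = 2, x(47) = 2, x(48) = 18, x(49) = 42, x(50) = 2, x(51) = 10.
Since (x(50), x(51)) = (x(2), x(3)) = (2, 10) (two consecutive terms determine the rest), the sequence is eventually periodic: after a pre-period of length 1 it cycles with period 48.
For j ≥ 2, x(j) depends only on (j - 2) mod 48. (276 - 2) mod 48 = 34, so x(276) = x(36) = 50.

50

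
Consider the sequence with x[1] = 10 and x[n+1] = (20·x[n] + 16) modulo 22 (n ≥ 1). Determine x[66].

Computing terms: x[1] = 10,  x[2] = 18,  x[3] = 2,  x[4] = 12,  x[5] = 14,  x[6] = 10.
The sequence repeats with period 5.
(66 - 1) mod 5 = 0, so x[66] = x[1] = 10.

10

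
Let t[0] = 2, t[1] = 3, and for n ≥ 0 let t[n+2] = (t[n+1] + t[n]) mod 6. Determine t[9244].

1

Computing terms: t[0] = 2,  t[1] = 3,  t[2] = 5,  t[3] = 2,  t[4] = 1,  t[5] = 3,  t[6] = 4,  t[7] = 1,  t[8] = 5,  t[9] = 0,  t[10] = 5,  t[11] = 5,  t[12] = 4,  t[13] = 3,  t[14] = 1,  t[15] = 4,  t[16] = 5,  t[17] = 3,  t[18] = 2,  t[19] = 5,  t[20] = 1,  t[21] = 0,  t[22] = 1,  t[23] = 1,  t[24] = 2,  t[25] = 3.
Since (t[24], t[25]) = (t[0], t[1]) = (2, 3) (two consecutive terms determine the rest), the sequence is periodic with period 24.
So t[9244] = t[0 + ((9244-0) mod 24)] = t[4] = 1.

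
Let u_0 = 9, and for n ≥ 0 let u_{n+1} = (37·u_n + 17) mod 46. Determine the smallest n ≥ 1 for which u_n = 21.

We have u_0 = 9; u_1 = 28; u_2 = 41; u_3 = 16; u_4 = 11; u_5 = 10; u_6 = 19; u_7 = 30; u_8 = 23; u_9 = 40; u_{10} = 25; u_{11} = 22; u_{12} = 3; u_{13} = 36; u_{14} = 15; u_{15} = 20; u_{16} = 21; u_{17} = 12; u_{18} = 1; u_{19} = 8; u_{20} = 37; u_{21} = 6; u_{22} = 9.
Since u_{22} = u_0 = 9, the sequence is periodic with period 22.
The value 21 first appears (with n ≥ 1) at u_{16}.

16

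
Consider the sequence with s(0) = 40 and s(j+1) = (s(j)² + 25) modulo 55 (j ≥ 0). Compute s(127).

Listing terms: s(0) = 40,  s(1) = 30,  s(2) = 45,  s(3) = 15,  s(4) = 30.
Since s(4) = s(1) = 30, the sequence is eventually periodic: after a pre-period of length 1 it cycles with period 3.
For j ≥ 1, s(j) depends only on (j - 1) mod 3. (127 - 1) mod 3 = 0, so s(127) = s(1) = 30.

30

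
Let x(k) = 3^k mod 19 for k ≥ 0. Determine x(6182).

6

We have x(0) = 1, x(1) = 3, x(2) = 9, x(3) = 8, x(4) = 5, x(5) = 15, x(6) = 7, x(7) = 2, x(8) = 6, x(9) = 18, x(10) = 16, x(11) = 10, x(12) = 11, x(13) = 14, x(14) = 4, x(15) = 12, x(16) = 17, x(17) = 13, x(18) = 1.
Since x(18) = x(0) = 1, the sequence is periodic with period 18.
So x(6182) = x(0 + ((6182-0) mod 18)) = x(8) = 6.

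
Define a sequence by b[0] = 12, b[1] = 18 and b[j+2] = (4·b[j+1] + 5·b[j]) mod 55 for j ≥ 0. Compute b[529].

Computing terms: b[0] = 12, b[1] = 18, b[2] = 22, b[3] = 13, b[4] = 52, b[5] = 53, b[6] = 32, b[7] = 8, b[8] = 27, b[9] = 38, b[10] = 12, b[11] = 18.
The sequence repeats with period 10.
So b[529] = b[0 + ((529-0) mod 10)] = b[9] = 38.

38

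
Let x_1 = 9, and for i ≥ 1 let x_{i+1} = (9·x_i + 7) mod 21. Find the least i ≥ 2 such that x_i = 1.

3

We have x_1 = 9, x_2 = 4, x_3 = 1, x_4 = 16, x_5 = 4.
Since x_5 = x_2 = 4, the sequence is eventually periodic: after a pre-period of length 1 it cycles with period 3.
The value 1 first appears (with i ≥ 2) at x_3.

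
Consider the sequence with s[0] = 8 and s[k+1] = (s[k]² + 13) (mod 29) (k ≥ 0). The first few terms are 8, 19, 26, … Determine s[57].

Computing terms: s[0] = 8, s[1] = 19, s[2] = 26, s[3] = 22, s[4] = 4, s[5] = 0, s[6] = 13, s[7] = 8.
The sequence repeats with period 7.
So s[57] = s[0 + ((57-0) mod 7)] = s[1] = 19.

19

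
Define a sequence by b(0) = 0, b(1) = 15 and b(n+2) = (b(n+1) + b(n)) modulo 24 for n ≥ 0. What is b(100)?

21

b(0) = 0, b(1) = 15, b(2) = 15, b(3) = 6, b(4) = 21, b(5) = 3, b(6) = 0, b(7) = 3, b(8) = 3, b(9) = 6, b(10) = 9, b(11) = 15, b(12) = 0, b(13) = 15.
Since (b(12), b(13)) = (b(0), b(1)) = (0, 15) (two consecutive terms determine the rest), the sequence is periodic with period 12.
(100 - 0) mod 12 = 4, so b(100) = b(4) = 21.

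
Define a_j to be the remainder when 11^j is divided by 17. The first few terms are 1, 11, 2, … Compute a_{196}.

4

We have a_0 = 1,  a_1 = 11,  a_2 = 2,  a_3 = 5,  a_4 = 4,  a_5 = 10,  a_6 = 8,  a_7 = 3,  a_8 = 16,  a_9 = 6,  a_{10} = 15,  a_{11} = 12,  a_{12} = 13,  a_{13} = 7,  a_{14} = 9,  a_{15} = 14,  a_{16} = 1.
Since a_{16} = a_0 = 1, the sequence is periodic with period 16.
So a_{196} = a_{0 + ((196-0) mod 16)} = a_4 = 4.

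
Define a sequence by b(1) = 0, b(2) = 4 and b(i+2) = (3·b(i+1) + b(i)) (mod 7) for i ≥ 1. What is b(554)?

We have b(1) = 0; b(2) = 4; b(3) = 5; b(4) = 5; b(5) = 6; b(6) = 2; b(7) = 5; b(8) = 3; b(9) = 0; b(10) = 3; b(11) = 2; b(12) = 2; b(13) = 1; b(14) = 5; b(15) = 2; b(16) = 4; b(17) = 0; b(18) = 4.
The sequence repeats with period 16.
So b(554) = b(1 + ((554-1) mod 16)) = b(10) = 3.

3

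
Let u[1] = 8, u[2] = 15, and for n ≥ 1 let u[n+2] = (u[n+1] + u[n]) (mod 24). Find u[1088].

19

u[1] = 8; u[2] = 15; u[3] = 23; u[4] = 14; u[5] = 13; u[6] = 3; u[7] = 16; u[8] = 19; u[9] = 11; u[10] = 6; u[11] = 17; u[12] = 23; u[13] = 16; u[14] = 15; u[15] = 7; u[16] = 22; u[17] = 5; u[18] = 3; u[19] = 8; u[20] = 11; u[21] = 19; u[22] = 6; u[23] = 1; u[24] = 7; u[25] = 8; u[26] = 15.
Since (u[25], u[26]) = (u[1], u[2]) = (8, 15) (two consecutive terms determine the rest), the sequence is periodic with period 24.
So u[1088] = u[1 + ((1088-1) mod 24)] = u[8] = 19.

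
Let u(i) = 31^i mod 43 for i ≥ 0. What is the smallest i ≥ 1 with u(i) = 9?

u(0) = 1, u(1) = 31, u(2) = 15, u(3) = 35, u(4) = 10, u(5) = 9, u(6) = 21, u(7) = 6, u(8) = 14, u(9) = 4, u(10) = 38, u(11) = 17, u(12) = 11, u(13) = 40, u(14) = 36, u(15) = 41, u(16) = 24, u(17) = 13, u(18) = 16, u(19) = 23, u(20) = 25, u(21) = 1.
Since u(21) = u(0) = 1, the sequence is periodic with period 21.
The value 9 first appears (with i ≥ 1) at u(5).

5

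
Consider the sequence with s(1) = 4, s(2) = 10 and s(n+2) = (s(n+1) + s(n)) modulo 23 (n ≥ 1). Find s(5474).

10

s(1) = 4,  s(2) = 10,  s(3) = 14,  s(4) = 1,  s(5) = 15,  s(6) = 16,  s(7) = 8,  s(8) = 1,  s(9) = 9,  s(10) = 10,  s(11) = 19,  s(12) = 6,  s(13) = 2,  s(14) = 8,  s(15) = 10,  s(16) = 18,  s(17) = 5,  s(18) = 0,  s(19) = 5,  s(20) = 5,  s(21) = 10,  s(22) = 15,  s(23) = 2,  s(24) = 17,  s(25) = 19,  s(26) = 13,  s(27) = 9,  s(28) = 22,  s(29) = 8,  s(30) = 7,  s(31) = 15,  s(32) = 22,  s(33) = 14,  s(34) = 13,  s(35) = 4,  s(36) = 17,  s(37) = 21,  s(38) = 15,  s(39) = 13,  s(40) = 5,  s(41) = 18,  s(42) = 0,  s(43) = 18,  s(44) = 18,  s(45) = 13,  s(46) = 8,  s(47) = 21,  s(48) = 6,  s(49) = 4,  s(50) = 10.
The sequence repeats with period 48.
So s(5474) = s(1 + ((5474-1) mod 48)) = s(2) = 10.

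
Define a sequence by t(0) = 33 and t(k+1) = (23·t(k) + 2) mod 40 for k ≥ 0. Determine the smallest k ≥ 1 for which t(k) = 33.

Listing terms: t(0) = 33, t(1) = 1, t(2) = 25, t(3) = 17, t(4) = 33.
Since t(4) = t(0) = 33, the sequence is periodic with period 4.
The value 33 next appears (with k ≥ 1) at t(4).

4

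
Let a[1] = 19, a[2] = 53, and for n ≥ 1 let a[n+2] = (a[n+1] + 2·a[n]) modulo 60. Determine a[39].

31

Listing terms: a[1] = 19; a[2] = 53; a[3] = 31; a[4] = 17; a[5] = 19; a[6] = 53.
Since (a[5], a[6]) = (a[1], a[2]) = (19, 53) (two consecutive terms determine the rest), the sequence is periodic with period 4.
So a[39] = a[1 + ((39-1) mod 4)] = a[3] = 31.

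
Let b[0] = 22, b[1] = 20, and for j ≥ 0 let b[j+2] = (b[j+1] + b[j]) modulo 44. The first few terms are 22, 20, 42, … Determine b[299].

42

Listing terms: b[0] = 22, b[1] = 20, b[2] = 42, b[3] = 18, b[4] = 16, b[5] = 34, b[6] = 6, b[7] = 40, b[8] = 2, b[9] = 42, b[10] = 0, b[11] = 42, b[12] = 42, b[13] = 40, b[14] = 38, b[15] = 34, b[16] = 28, b[17] = 18, b[18] = 2, b[19] = 20, b[20] = 22, b[21] = 42, b[22] = 20, b[23] = 18, b[24] = 38, b[25] = 12, b[26] = 6, b[27] = 18, b[28] = 24, b[29] = 42, b[30] = 22, b[31] = 20.
The sequence repeats with period 30.
So b[299] = b[0 + ((299-0) mod 30)] = b[29] = 42.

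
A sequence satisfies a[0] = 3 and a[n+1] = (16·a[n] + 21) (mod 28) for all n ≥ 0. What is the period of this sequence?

Listing terms: a[0] = 3,  a[1] = 13,  a[2] = 5,  a[3] = 17,  a[4] = 13.
Since a[4] = a[1] = 13, the sequence is eventually periodic: after a pre-period of length 1 it cycles with period 3.

3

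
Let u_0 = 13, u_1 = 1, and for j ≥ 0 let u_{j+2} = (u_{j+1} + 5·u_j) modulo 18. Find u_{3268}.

Computing terms: u_0 = 13, u_1 = 1, u_2 = 12, u_3 = 17, u_4 = 5, u_5 = 0, u_6 = 7, u_7 = 7, u_8 = 6, u_9 = 5, u_{10} = 17, u_{11} = 6, u_{12} = 1, u_{13} = 13, u_{14} = 0, u_{15} = 11, u_{16} = 11, u_{17} = 12, u_{18} = 13, u_{19} = 1.
The sequence repeats with period 18.
So u_{3268} = u_{0 + ((3268-0) mod 18)} = u_{10} = 17.

17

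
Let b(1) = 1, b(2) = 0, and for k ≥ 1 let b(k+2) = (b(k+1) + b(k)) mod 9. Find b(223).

We have b(1) = 1,  b(2) = 0,  b(3) = 1,  b(4) = 1,  b(5) = 2,  b(6) = 3,  b(7) = 5,  b(8) = 8,  b(9) = 4,  b(10) = 3,  b(11) = 7,  b(12) = 1,  b(13) = 8,  b(14) = 0,  b(15) = 8,  b(16) = 8,  b(17) = 7,  b(18) = 6,  b(19) = 4,  b(20) = 1,  b(21) = 5,  b(22) = 6,  b(23) = 2,  b(24) = 8,  b(25) = 1,  b(26) = 0.
The sequence repeats with period 24.
(223 - 1) mod 24 = 6, so b(223) = b(7) = 5.

5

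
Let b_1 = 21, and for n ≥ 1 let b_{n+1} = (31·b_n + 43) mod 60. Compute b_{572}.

34

We have b_1 = 21, b_2 = 34, b_3 = 17, b_4 = 30, b_5 = 13, b_6 = 26, b_7 = 9, b_8 = 22, b_9 = 5, b_{10} = 18, b_{11} = 1, b_{12} = 14, b_{13} = 57, b_{14} = 10, b_{15} = 53, b_{16} = 6, b_{17} = 49, b_{18} = 2, b_{19} = 45, b_{20} = 58, b_{21} = 41, b_{22} = 54, b_{23} = 37, b_{24} = 50, b_{25} = 33, b_{26} = 46, b_{27} = 29, b_{28} = 42, b_{29} = 25, b_{30} = 38, b_{31} = 21.
The sequence repeats with period 30.
(572 - 1) mod 30 = 1, so b_{572} = b_2 = 34.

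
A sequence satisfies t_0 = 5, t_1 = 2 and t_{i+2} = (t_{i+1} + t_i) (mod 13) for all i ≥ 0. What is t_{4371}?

Computing terms: t_0 = 5, t_1 = 2, t_2 = 7, t_3 = 9, t_4 = 3, t_5 = 12, t_6 = 2, t_7 = 1, t_8 = 3, t_9 = 4, t_{10} = 7, t_{11} = 11, t_{12} = 5, t_{13} = 3, t_{14} = 8, t_{15} = 11, t_{16} = 6, t_{17} = 4, t_{18} = 10, t_{19} = 1, t_{20} = 11, t_{21} = 12, t_{22} = 10, t_{23} = 9, t_{24} = 6, t_{25} = 2, t_{26} = 8, t_{27} = 10, t_{28} = 5, t_{29} = 2.
The sequence repeats with period 28.
(4371 - 0) mod 28 = 3, so t_{4371} = t_3 = 9.

9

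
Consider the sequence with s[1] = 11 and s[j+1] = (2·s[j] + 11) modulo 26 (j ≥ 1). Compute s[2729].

Listing terms: s[1] = 11; s[2] = 7; s[3] = 25; s[4] = 9; s[5] = 3; s[6] = 17; s[7] = 19; s[8] = 23; s[9] = 5; s[10] = 21; s[11] = 1; s[12] = 13; s[13] = 11.
The sequence repeats with period 12.
(2729 - 1) mod 12 = 4, so s[2729] = s[5] = 3.

3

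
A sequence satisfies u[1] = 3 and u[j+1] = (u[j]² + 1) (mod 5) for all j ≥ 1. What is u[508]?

u[1] = 3, u[2] = 0, u[3] = 1, u[4] = 2, u[5] = 0.
Since u[5] = u[2] = 0, the sequence is eventually periodic: after a pre-period of length 1 it cycles with period 3.
For j ≥ 2, u[j] depends only on (j - 2) mod 3. (508 - 2) mod 3 = 2, so u[508] = u[4] = 2.

2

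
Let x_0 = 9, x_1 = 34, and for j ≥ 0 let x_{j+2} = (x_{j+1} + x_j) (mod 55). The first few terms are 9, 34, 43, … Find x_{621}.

We have x_0 = 9,  x_1 = 34,  x_2 = 43,  x_3 = 22,  x_4 = 10,  x_5 = 32,  x_6 = 42,  x_7 = 19,  x_8 = 6,  x_9 = 25,  x_{10} = 31,  x_{11} = 1,  x_{12} = 32,  x_{13} = 33,  x_{14} = 10,  x_{15} = 43,  x_{16} = 53,  x_{17} = 41,  x_{18} = 39,  x_{19} = 25,  x_{20} = 9,  x_{21} = 34.
Since (x_{20}, x_{21}) = (x_0, x_1) = (9, 34) (two consecutive terms determine the rest), the sequence is periodic with period 20.
(621 - 0) mod 20 = 1, so x_{621} = x_1 = 34.

34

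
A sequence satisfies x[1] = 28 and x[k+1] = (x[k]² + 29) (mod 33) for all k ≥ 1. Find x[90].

x[1] = 28, x[2] = 21, x[3] = 8, x[4] = 27, x[5] = 32, x[6] = 30, x[7] = 5, x[8] = 21.
Since x[8] = x[2] = 21, the sequence is eventually periodic: after a pre-period of length 1 it cycles with period 6.
For k ≥ 2, x[k] depends only on (k - 2) mod 6. (90 - 2) mod 6 = 4, so x[90] = x[6] = 30.

30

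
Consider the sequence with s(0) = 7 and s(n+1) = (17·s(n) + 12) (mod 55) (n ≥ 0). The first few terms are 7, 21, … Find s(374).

14

s(0) = 7, s(1) = 21, s(2) = 39, s(3) = 15, s(4) = 47, s(5) = 41, s(6) = 49, s(7) = 20, s(8) = 22, s(9) = 1, s(10) = 29, s(11) = 10, s(12) = 17, s(13) = 26, s(14) = 14, s(15) = 30, s(16) = 27, s(17) = 31, s(18) = 44, s(19) = 45, s(20) = 7.
The sequence repeats with period 20.
(374 - 0) mod 20 = 14, so s(374) = s(14) = 14.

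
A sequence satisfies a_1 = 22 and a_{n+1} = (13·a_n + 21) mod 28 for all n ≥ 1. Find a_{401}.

Computing terms: a_1 = 22; a_2 = 27; a_3 = 8; a_4 = 13; a_5 = 22.
Since a_5 = a_1 = 22, the sequence is periodic with period 4.
So a_{401} = a_{1 + ((401-1) mod 4)} = a_1 = 22.

22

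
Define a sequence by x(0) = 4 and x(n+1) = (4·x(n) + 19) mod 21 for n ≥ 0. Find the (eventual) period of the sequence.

Listing terms: x(0) = 4; x(1) = 14; x(2) = 12; x(3) = 4.
Since x(3) = x(0) = 4, the sequence is periodic with period 3.

3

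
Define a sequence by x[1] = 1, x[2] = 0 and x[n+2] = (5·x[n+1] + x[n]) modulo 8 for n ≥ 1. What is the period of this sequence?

12

Listing terms: x[1] = 1, x[2] = 0, x[3] = 1, x[4] = 5, x[5] = 2, x[6] = 7, x[7] = 5, x[8] = 0, x[9] = 5, x[10] = 1, x[11] = 2, x[12] = 3, x[13] = 1, x[14] = 0.
The sequence repeats with period 12.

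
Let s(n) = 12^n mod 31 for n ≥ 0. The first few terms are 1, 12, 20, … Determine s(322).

7

Listing terms: s(0) = 1; s(1) = 12; s(2) = 20; s(3) = 23; s(4) = 28; s(5) = 26; s(6) = 2; s(7) = 24; s(8) = 9; s(9) = 15; s(10) = 25; s(11) = 21; s(12) = 4; s(13) = 17; s(14) = 18; s(15) = 30; s(16) = 19; s(17) = 11; s(18) = 8; s(19) = 3; s(20) = 5; s(21) = 29; s(22) = 7; s(23) = 22; s(24) = 16; s(25) = 6; s(26) = 10; s(27) = 27; s(28) = 14; s(29) = 13; s(30) = 1.
Since s(30) = s(0) = 1, the sequence is periodic with period 30.
(322 - 0) mod 30 = 22, so s(322) = s(22) = 7.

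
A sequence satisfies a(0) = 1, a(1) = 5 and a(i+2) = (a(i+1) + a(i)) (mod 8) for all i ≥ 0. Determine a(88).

1

Computing terms: a(0) = 1, a(1) = 5, a(2) = 6, a(3) = 3, a(4) = 1, a(5) = 4, a(6) = 5, a(7) = 1, a(8) = 6, a(9) = 7, a(10) = 5, a(11) = 4, a(12) = 1, a(13) = 5.
The sequence repeats with period 12.
(88 - 0) mod 12 = 4, so a(88) = a(4) = 1.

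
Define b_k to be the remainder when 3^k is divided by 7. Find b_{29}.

5

b_1 = 3, b_2 = 2, b_3 = 6, b_4 = 4, b_5 = 5, b_6 = 1, b_7 = 3.
Since b_7 = b_1 = 3, the sequence is periodic with period 6.
(29 - 1) mod 6 = 4, so b_{29} = b_5 = 5.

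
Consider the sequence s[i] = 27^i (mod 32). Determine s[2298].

Listing terms: s[0] = 1, s[1] = 27, s[2] = 25, s[3] = 3, s[4] = 17, s[5] = 11, s[6] = 9, s[7] = 19, s[8] = 1.
Since s[8] = s[0] = 1, the sequence is periodic with period 8.
(2298 - 0) mod 8 = 2, so s[2298] = s[2] = 25.

25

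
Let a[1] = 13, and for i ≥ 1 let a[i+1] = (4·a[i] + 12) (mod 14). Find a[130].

6

Computing terms: a[1] = 13; a[2] = 8; a[3] = 2; a[4] = 6; a[5] = 8.
Since a[5] = a[2] = 8, the sequence is eventually periodic: after a pre-period of length 1 it cycles with period 3.
For i ≥ 2, a[i] depends only on (i - 2) mod 3. (130 - 2) mod 3 = 2, so a[130] = a[4] = 6.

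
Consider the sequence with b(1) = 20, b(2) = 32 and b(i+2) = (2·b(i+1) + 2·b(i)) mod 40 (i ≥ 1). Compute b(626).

Listing terms: b(1) = 20, b(2) = 32, b(3) = 24, b(4) = 32, b(5) = 32, b(6) = 8, b(7) = 0, b(8) = 16, b(9) = 32, b(10) = 16, b(11) = 16, b(12) = 24, b(13) = 0, b(14) = 8, b(15) = 16, b(16) = 8, b(17) = 8, b(18) = 32, b(19) = 0, b(20) = 24, b(21) = 8, b(22) = 24, b(23) = 24, b(24) = 16, b(25) = 0, b(26) = 32, b(27) = 24.
Since (b(26), b(27)) = (b(2), b(3)) = (32, 24) (two consecutive terms determine the rest), the sequence is eventually periodic: after a pre-period of length 1 it cycles with period 24.
For i ≥ 2, b(i) depends only on (i - 2) mod 24. (626 - 2) mod 24 = 0, so b(626) = b(2) = 32.

32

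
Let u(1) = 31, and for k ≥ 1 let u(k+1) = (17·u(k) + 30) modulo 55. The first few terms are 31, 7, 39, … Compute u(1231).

u(1) = 31; u(2) = 7; u(3) = 39; u(4) = 33; u(5) = 41; u(6) = 12; u(7) = 14; u(8) = 48; u(9) = 21; u(10) = 2; u(11) = 9; u(12) = 18; u(13) = 6; u(14) = 22; u(15) = 19; u(16) = 23; u(17) = 36; u(18) = 37; u(19) = 54; u(20) = 13; u(21) = 31.
The sequence repeats with period 20.
(1231 - 1) mod 20 = 10, so u(1231) = u(11) = 9.

9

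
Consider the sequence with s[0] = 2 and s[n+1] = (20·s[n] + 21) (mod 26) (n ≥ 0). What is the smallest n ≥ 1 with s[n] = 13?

8

s[0] = 2,  s[1] = 9,  s[2] = 19,  s[3] = 11,  s[4] = 7,  s[5] = 5,  s[6] = 17,  s[7] = 23,  s[8] = 13,  s[9] = 21,  s[10] = 25,  s[11] = 1,  s[12] = 15,  s[13] = 9.
Since s[13] = s[1] = 9, the sequence is eventually periodic: after a pre-period of length 1 it cycles with period 12.
The value 13 first appears (with n ≥ 1) at s[8].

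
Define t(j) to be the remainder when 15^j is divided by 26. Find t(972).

Computing terms: t(1) = 15; t(2) = 17; t(3) = 21; t(4) = 3; t(5) = 19; t(6) = 25; t(7) = 11; t(8) = 9; t(9) = 5; t(10) = 23; t(11) = 7; t(12) = 1; t(13) = 15.
The sequence repeats with period 12.
(972 - 1) mod 12 = 11, so t(972) = t(12) = 1.

1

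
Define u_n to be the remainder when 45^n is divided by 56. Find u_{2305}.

u_1 = 45, u_2 = 9, u_3 = 13, u_4 = 25, u_5 = 5, u_6 = 1, u_7 = 45.
The sequence repeats with period 6.
So u_{2305} = u_{1 + ((2305-1) mod 6)} = u_1 = 45.

45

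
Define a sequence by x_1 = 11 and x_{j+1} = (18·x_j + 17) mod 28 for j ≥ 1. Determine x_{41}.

Listing terms: x_1 = 11; x_2 = 19; x_3 = 23; x_4 = 11.
The sequence repeats with period 3.
(41 - 1) mod 3 = 1, so x_{41} = x_2 = 19.

19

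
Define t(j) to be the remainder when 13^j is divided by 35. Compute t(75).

t(0) = 1,  t(1) = 13,  t(2) = 29,  t(3) = 27,  t(4) = 1.
Since t(4) = t(0) = 1, the sequence is periodic with period 4.
(75 - 0) mod 4 = 3, so t(75) = t(3) = 27.

27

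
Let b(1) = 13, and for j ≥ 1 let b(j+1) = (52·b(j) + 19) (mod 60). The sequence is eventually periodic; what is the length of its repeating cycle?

b(1) = 13; b(2) = 35; b(3) = 39; b(4) = 7; b(5) = 23; b(6) = 15; b(7) = 19; b(8) = 47; b(9) = 3; b(10) = 55; b(11) = 59; b(12) = 27; b(13) = 43; b(14) = 35.
Since b(14) = b(2) = 35, the sequence is eventually periodic: after a pre-period of length 1 it cycles with period 12.

12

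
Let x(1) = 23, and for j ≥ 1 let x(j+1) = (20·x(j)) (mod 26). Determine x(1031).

14

Computing terms: x(1) = 23, x(2) = 18, x(3) = 22, x(4) = 24, x(5) = 12, x(6) = 6, x(7) = 16, x(8) = 8, x(9) = 4, x(10) = 2, x(11) = 14, x(12) = 20, x(13) = 10, x(14) = 18.
Since x(14) = x(2) = 18, the sequence is eventually periodic: after a pre-period of length 1 it cycles with period 12.
For j ≥ 2, x(j) depends only on (j - 2) mod 12. (1031 - 2) mod 12 = 9, so x(1031) = x(11) = 14.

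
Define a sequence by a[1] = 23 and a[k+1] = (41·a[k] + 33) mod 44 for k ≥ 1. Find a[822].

8

Listing terms: a[1] = 23; a[2] = 8; a[3] = 9; a[4] = 6; a[5] = 15; a[6] = 32; a[7] = 25; a[8] = 2; a[9] = 27; a[10] = 40; a[11] = 1; a[12] = 30; a[13] = 31; a[14] = 28; a[15] = 37; a[16] = 10; a[17] = 3; a[18] = 24; a[19] = 5; a[20] = 18; a[21] = 23.
Since a[21] = a[1] = 23, the sequence is periodic with period 20.
(822 - 1) mod 20 = 1, so a[822] = a[2] = 8.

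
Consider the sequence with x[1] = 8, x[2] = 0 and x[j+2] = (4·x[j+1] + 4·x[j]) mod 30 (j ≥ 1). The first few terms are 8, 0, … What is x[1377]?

x[1] = 8; x[2] = 0; x[3] = 2; x[4] = 8; x[5] = 10; x[6] = 12; x[7] = 28; x[8] = 10; x[9] = 2; x[10] = 18; x[11] = 20; x[12] = 2; x[13] = 28; x[14] = 0; x[15] = 22; x[16] = 28; x[17] = 20; x[18] = 12; x[19] = 8; x[20] = 20; x[21] = 22; x[22] = 18; x[23] = 10; x[24] = 22; x[25] = 8; x[26] = 0.
Since (x[25], x[26]) = (x[1], x[2]) = (8, 0) (two consecutive terms determine the rest), the sequence is periodic with period 24.
(1377 - 1) mod 24 = 8, so x[1377] = x[9] = 2.

2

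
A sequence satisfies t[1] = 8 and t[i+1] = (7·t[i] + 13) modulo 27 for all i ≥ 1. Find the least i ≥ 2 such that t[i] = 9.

14

We have t[1] = 8; t[2] = 15; t[3] = 10; t[4] = 2; t[5] = 0; t[6] = 13; t[7] = 23; t[8] = 12; t[9] = 16; t[10] = 17; t[11] = 24; t[12] = 19; t[13] = 11; t[14] = 9; t[15] = 22; t[16] = 5; t[17] = 21; t[18] = 25; t[19] = 26; t[20] = 6; t[21] = 1; t[22] = 20; t[23] = 18; t[24] = 4; t[25] = 14; t[26] = 3; t[27] = 7; t[28] = 8.
The sequence repeats with period 27.
The value 9 first appears (with i ≥ 2) at t[14].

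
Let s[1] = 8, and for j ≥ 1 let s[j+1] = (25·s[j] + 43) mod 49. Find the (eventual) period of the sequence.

21

Computing terms: s[1] = 8,  s[2] = 47,  s[3] = 42,  s[4] = 15,  s[5] = 26,  s[6] = 7,  s[7] = 22,  s[8] = 5,  s[9] = 21,  s[10] = 29,  s[11] = 33,  s[12] = 35,  s[13] = 36,  s[14] = 12,  s[15] = 0,  s[16] = 43,  s[17] = 40,  s[18] = 14,  s[19] = 1,  s[20] = 19,  s[21] = 28,  s[22] = 8.
Since s[22] = s[1] = 8, the sequence is periodic with period 21.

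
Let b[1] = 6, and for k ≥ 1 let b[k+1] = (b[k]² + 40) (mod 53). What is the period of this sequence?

b[1] = 6; b[2] = 23; b[3] = 39; b[4] = 24; b[5] = 33; b[6] = 16; b[7] = 31; b[8] = 47; b[9] = 23.
Since b[9] = b[2] = 23, the sequence is eventually periodic: after a pre-period of length 1 it cycles with period 7.

7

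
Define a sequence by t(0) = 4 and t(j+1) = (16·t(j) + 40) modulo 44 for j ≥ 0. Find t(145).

t(0) = 4,  t(1) = 16,  t(2) = 32,  t(3) = 24,  t(4) = 28,  t(5) = 4.
The sequence repeats with period 5.
So t(145) = t(0 + ((145-0) mod 5)) = t(0) = 4.

4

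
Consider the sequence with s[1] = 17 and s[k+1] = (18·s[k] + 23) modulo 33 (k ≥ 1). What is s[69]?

s[1] = 17; s[2] = 32; s[3] = 5; s[4] = 14; s[5] = 11; s[6] = 23; s[7] = 8; s[8] = 2; s[9] = 26; s[10] = 29; s[11] = 17.
Since s[11] = s[1] = 17, the sequence is periodic with period 10.
(69 - 1) mod 10 = 8, so s[69] = s[9] = 26.

26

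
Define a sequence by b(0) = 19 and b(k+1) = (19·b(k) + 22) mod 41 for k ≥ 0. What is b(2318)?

Computing terms: b(0) = 19, b(1) = 14, b(2) = 1, b(3) = 0, b(4) = 22, b(5) = 30, b(6) = 18, b(7) = 36, b(8) = 9, b(9) = 29, b(10) = 40, b(11) = 3, b(12) = 38, b(13) = 6, b(14) = 13, b(15) = 23, b(16) = 8, b(17) = 10, b(18) = 7, b(19) = 32, b(20) = 15, b(21) = 20, b(22) = 33, b(23) = 34, b(24) = 12, b(25) = 4, b(26) = 16, b(27) = 39, b(28) = 25, b(29) = 5, b(30) = 35, b(31) = 31, b(32) = 37, b(33) = 28, b(34) = 21, b(35) = 11, b(36) = 26, b(37) = 24, b(38) = 27, b(39) = 2, b(40) = 19.
The sequence repeats with period 40.
So b(2318) = b(0 + ((2318-0) mod 40)) = b(38) = 27.

27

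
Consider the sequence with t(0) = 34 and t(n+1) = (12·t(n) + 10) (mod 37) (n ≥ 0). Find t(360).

34

Listing terms: t(0) = 34; t(1) = 11; t(2) = 31; t(3) = 12; t(4) = 6; t(5) = 8; t(6) = 32; t(7) = 24; t(8) = 2; t(9) = 34.
Since t(9) = t(0) = 34, the sequence is periodic with period 9.
So t(360) = t(0 + ((360-0) mod 9)) = t(0) = 34.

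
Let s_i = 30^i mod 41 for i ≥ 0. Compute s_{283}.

22

We have s_0 = 1; s_1 = 30; s_2 = 39; s_3 = 22; s_4 = 4; s_5 = 38; s_6 = 33; s_7 = 6; s_8 = 16; s_9 = 29; s_{10} = 9; s_{11} = 24; s_{12} = 23; s_{13} = 34; s_{14} = 36; s_{15} = 14; s_{16} = 10; s_{17} = 13; s_{18} = 21; s_{19} = 15; s_{20} = 40; s_{21} = 11; s_{22} = 2; s_{23} = 19; s_{24} = 37; s_{25} = 3; s_{26} = 8; s_{27} = 35; s_{28} = 25; s_{29} = 12; s_{30} = 32; s_{31} = 17; s_{32} = 18; s_{33} = 7; s_{34} = 5; s_{35} = 27; s_{36} = 31; s_{37} = 28; s_{38} = 20; s_{39} = 26; s_{40} = 1.
The sequence repeats with period 40.
(283 - 0) mod 40 = 3, so s_{283} = s_3 = 22.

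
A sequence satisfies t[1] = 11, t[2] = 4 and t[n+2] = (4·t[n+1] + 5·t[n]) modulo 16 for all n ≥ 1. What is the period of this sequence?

t[1] = 11; t[2] = 4; t[3] = 7; t[4] = 0; t[5] = 3; t[6] = 12; t[7] = 15; t[8] = 8; t[9] = 11; t[10] = 4.
Since (t[9], t[10]) = (t[1], t[2]) = (11, 4) (two consecutive terms determine the rest), the sequence is periodic with period 8.

8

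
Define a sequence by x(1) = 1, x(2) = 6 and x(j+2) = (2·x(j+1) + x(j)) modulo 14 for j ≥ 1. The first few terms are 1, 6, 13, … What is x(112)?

4

Computing terms: x(1) = 1,  x(2) = 6,  x(3) = 13,  x(4) = 4,  x(5) = 7,  x(6) = 4,  x(7) = 1,  x(8) = 6.
Since (x(7), x(8)) = (x(1), x(2)) = (1, 6) (two consecutive terms determine the rest), the sequence is periodic with period 6.
(112 - 1) mod 6 = 3, so x(112) = x(4) = 4.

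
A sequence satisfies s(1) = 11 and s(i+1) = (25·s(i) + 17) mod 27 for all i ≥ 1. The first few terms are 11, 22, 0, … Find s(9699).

Listing terms: s(1) = 11,  s(2) = 22,  s(3) = 0,  s(4) = 17,  s(5) = 10,  s(6) = 24,  s(7) = 23,  s(8) = 25,  s(9) = 21,  s(10) = 2,  s(11) = 13,  s(12) = 18,  s(13) = 8,  s(14) = 1,  s(15) = 15,  s(16) = 14,  s(17) = 16,  s(18) = 12,  s(19) = 20,  s(20) = 4,  s(21) = 9,  s(22) = 26,  s(23) = 19,  s(24) = 6,  s(25) = 5,  s(26) = 7,  s(27) = 3,  s(28) = 11.
Since s(28) = s(1) = 11, the sequence is periodic with period 27.
(9699 - 1) mod 27 = 5, so s(9699) = s(6) = 24.

24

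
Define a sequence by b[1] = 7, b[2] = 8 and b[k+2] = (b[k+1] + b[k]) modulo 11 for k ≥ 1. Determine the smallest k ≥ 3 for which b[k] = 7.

11

Listing terms: b[1] = 7, b[2] = 8, b[3] = 4, b[4] = 1, b[5] = 5, b[6] = 6, b[7] = 0, b[8] = 6, b[9] = 6, b[10] = 1, b[11] = 7, b[12] = 8.
Since (b[11], b[12]) = (b[1], b[2]) = (7, 8) (two consecutive terms determine the rest), the sequence is periodic with period 10.
The value 7 next appears (with k ≥ 3) at b[11].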